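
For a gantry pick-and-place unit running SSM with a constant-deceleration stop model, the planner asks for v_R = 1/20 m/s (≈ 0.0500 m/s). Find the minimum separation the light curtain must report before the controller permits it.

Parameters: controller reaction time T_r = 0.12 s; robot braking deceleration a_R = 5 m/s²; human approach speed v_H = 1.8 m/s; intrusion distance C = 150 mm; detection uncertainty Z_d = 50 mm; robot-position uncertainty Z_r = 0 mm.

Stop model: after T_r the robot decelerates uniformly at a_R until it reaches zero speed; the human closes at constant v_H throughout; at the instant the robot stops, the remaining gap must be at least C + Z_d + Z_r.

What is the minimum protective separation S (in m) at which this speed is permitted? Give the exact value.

braking lasts T_s = (1/20)/5 = 0.0100 s
robot in T_r: 0.0500·0.1200 = 0.0060 m
braking distance = 0.0500²/(2·5.0000) = 0.0003 m
human over T_r+T_s: 1.8000·(0.1200+0.0100) = 0.2340 m
residual clearance needed = 0.1500+0.0500+0.0000 = 0.2000 m
S_min ≈ 0.0060+0.0003+0.2340+0.2000  ⇒  S_min = 1761/4000 m

S_min = 1761/4000 m = 0.4402 m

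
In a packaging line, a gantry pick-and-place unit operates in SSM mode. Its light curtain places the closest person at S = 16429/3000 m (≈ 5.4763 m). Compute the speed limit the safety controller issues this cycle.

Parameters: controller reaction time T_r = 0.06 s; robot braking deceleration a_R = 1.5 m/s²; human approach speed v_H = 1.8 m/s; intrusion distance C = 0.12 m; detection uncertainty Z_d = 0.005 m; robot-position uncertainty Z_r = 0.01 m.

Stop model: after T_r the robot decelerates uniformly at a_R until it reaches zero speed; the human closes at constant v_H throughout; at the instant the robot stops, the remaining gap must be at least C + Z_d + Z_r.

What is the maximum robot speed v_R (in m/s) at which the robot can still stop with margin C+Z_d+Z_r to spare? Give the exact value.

v_R_max = 5/2 m/s = 2.5000 m/s

quadratic (1/3)·v² + (63/50)·v + (-157/30) = 0
  disc = (63/50)² − 4·(1/3)·(-157/30) = 192721/22500 ; √disc = 439/150
  v_R = (−(63/50) + 439/150) / (2·(1/3)) = 5/2 m/s
check:
T_s = v_R/a_R = (5/2)/(3/2) = 1.6667 s
reaction-phase robot travel = 2.5000·0.0600 = 0.1500 m
braking distance = 2.5000²/(2·1.5000) = 2.0833 m
person approaches 1.8000·(0.0600+1.6667) = 3.1080 m
C+Z_d+Z_r = 0.1200+0.0050+0.0100 = 0.1350 m
sum ≈ 0.1500+2.0833+3.1080+0.1350 ≈ 5.4763 m = S ✓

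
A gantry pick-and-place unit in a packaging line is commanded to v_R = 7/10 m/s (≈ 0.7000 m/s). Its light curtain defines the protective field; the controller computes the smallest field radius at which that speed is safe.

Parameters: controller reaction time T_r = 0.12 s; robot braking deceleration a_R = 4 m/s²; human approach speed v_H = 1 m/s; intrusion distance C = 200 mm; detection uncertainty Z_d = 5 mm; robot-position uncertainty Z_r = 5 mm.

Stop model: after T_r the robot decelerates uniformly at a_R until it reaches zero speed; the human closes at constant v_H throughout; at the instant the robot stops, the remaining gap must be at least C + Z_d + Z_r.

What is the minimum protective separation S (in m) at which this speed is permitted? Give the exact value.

S_min = 2601/4000 m = 0.6502 m

T_s = v_R/a_R = (7/10)/4 = 0.1750 s
robot covers v_R·T_r = 0.7000·0.1200 = 0.0840 m before braking
robot under decel: 0.7000²/(2·4.0000) = 0.0612 m
human over T_r+T_s: 1.0000·(0.1200+0.1750) = 0.2950 m
residual clearance needed = 0.2000+0.0050+0.0050 = 0.2100 m
S_min ≈ 0.0840+0.0612+0.2950+0.2100  ⇒  S_min = 2601/4000 m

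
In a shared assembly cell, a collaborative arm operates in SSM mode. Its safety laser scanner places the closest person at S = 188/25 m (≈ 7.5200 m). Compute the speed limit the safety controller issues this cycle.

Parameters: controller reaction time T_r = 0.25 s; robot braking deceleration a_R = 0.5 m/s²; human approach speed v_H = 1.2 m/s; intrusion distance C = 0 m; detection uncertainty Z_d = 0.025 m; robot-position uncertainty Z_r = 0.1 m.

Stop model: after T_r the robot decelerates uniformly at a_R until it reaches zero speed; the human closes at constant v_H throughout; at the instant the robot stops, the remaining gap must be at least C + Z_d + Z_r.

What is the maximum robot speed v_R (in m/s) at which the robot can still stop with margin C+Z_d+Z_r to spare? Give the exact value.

collect terms ⇒ (1)·v_R² + (53/20)·v_R + (-1419/200) = 0
  disc = (53/20)² − 4·(1)·(-1419/200) = 14161/400 ; √disc = 119/20
  v_R = (−(53/20) + 119/20) / (2·(1)) = 33/20 m/s
check:
T_s = v_R/a_R = (33/20)/(1/2) = 3.3000 s
robot covers v_R·T_r = 1.6500·0.2500 = 0.4125 m before braking
braking distance = 1.6500²/(2·0.5000) = 2.7225 m
human closes 1.2000·3.5500 = 4.2600 m
margins: 0.0000+0.0250+0.1000 = 0.1250 m
sum ≈ 0.4125+2.7225+4.2600+0.1250 ≈ 7.5200 m = S ✓

v_R_max = 33/20 m/s = 1.6500 m/s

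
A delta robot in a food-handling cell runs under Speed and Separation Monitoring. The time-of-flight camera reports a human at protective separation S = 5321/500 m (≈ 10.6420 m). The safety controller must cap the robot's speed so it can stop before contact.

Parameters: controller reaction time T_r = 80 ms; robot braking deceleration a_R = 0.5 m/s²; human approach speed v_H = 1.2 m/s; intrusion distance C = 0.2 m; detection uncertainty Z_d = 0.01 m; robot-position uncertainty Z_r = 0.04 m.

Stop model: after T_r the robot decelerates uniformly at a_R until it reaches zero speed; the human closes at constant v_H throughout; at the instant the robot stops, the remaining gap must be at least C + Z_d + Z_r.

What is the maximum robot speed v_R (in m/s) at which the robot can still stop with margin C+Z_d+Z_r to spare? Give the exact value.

quadratic (1)·v² + (62/25)·v + (-1287/125) = 0
  disc = (62/25)² − 4·(1)·(-1287/125) = 29584/625 ; √disc = 172/25
  v_R = (−(62/25) + 172/25) / (2·(1)) = 11/5 m/s
check:
T_s = v_R/a_R = (11/5)/(1/2) = 4.4000 s
robot covers v_R·T_r = 2.2000·0.0800 = 0.1760 m before braking
robot covers 2.2000·4.4000 − ½·0.5000·4.4000² = 4.8400 m while stopping
human closes 1.2000·4.4800 = 5.3760 m
margins: 0.2000+0.0100+0.0400 = 0.2500 m
sum ≈ 0.1760+4.8400+5.3760+0.2500 ≈ 10.6420 m = S ✓

v_R_max = 11/5 m/s = 2.2000 m/s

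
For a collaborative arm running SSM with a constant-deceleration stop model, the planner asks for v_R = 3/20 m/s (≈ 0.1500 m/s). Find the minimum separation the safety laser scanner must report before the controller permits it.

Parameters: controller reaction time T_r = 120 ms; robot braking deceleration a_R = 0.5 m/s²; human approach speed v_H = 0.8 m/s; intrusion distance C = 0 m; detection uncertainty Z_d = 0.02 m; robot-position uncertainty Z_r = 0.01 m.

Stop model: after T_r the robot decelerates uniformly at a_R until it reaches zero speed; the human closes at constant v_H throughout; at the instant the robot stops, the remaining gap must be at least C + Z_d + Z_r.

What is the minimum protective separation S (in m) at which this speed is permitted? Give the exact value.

stop time T_s = (3/20)/(1/2) = 0.3000 s
robot covers v_R·T_r = 0.1500·0.1200 = 0.0180 m before braking
robot covers 0.1500·0.3000 − ½·0.5000·0.3000² = 0.0225 m while stopping
human closes 0.8000·0.4200 = 0.3360 m
margins: 0.0000+0.0200+0.0100 = 0.0300 m
S_min ≈ 0.0180+0.0225+0.3360+0.0300  ⇒  S_min = 813/2000 m

S_min = 813/2000 m = 0.4065 m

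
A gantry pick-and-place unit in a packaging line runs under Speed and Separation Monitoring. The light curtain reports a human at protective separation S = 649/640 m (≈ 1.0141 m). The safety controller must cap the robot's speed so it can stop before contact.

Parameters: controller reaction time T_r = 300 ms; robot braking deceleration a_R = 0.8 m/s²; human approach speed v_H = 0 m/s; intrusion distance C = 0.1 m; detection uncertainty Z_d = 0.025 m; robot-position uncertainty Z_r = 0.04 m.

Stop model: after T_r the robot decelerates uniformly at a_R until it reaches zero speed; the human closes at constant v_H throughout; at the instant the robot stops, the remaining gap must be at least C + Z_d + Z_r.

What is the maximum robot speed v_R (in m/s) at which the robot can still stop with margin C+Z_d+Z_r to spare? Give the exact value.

v_R_max = 19/20 m/s = 0.9500 m/s

at the boundary: (5/8)·v² + (3/10)·v + (-2717/3200) = 0
  disc = (3/10)² − 4·(5/8)·(-2717/3200) = 14161/6400 ; √disc = 119/80
  v_R = (−(3/10) + 119/80) / (2·(5/8)) = 19/20 m/s
check:
stop time T_s = (19/20)/(4/5) = 1.1875 s
robot covers v_R·T_r = 0.9500·0.3000 = 0.2850 m before braking
robot under decel: 0.9500²/(2·0.8000) = 0.5641 m
human closes 0.0000·1.4875 = 0.0000 m
residual clearance needed = 0.1000+0.0250+0.0400 = 0.1650 m
sum ≈ 0.2850+0.5641+0.0000+0.1650 ≈ 1.0141 m = S ✓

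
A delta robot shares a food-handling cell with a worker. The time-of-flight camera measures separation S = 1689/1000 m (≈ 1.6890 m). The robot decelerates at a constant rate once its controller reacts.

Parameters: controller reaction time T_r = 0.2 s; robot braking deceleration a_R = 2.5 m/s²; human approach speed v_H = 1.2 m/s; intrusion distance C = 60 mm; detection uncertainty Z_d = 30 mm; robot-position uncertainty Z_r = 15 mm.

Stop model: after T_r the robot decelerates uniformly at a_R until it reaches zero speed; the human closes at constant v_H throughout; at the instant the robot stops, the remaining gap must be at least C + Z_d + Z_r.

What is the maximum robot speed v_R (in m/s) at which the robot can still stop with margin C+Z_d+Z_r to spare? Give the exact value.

v_R_max = 7/5 m/s = 1.4000 m/s

quadratic (1/5)·v² + (17/25)·v + (-168/125) = 0
  disc = (17/25)² − 4·(1/5)·(-168/125) = 961/625 ; √disc = 31/25
  v_R = (−(17/25) + 31/25) / (2·(1/5)) = 7/5 m/s
check:
stop time T_s = (7/5)/(5/2) = 0.5600 s
robot in T_r: 1.4000·0.2000 = 0.2800 m
braking distance = 1.4000²/(2·2.5000) = 0.3920 m
human closes 1.2000·0.7600 = 0.9120 m
residual clearance needed = 0.0600+0.0300+0.0150 = 0.1050 m
sum ≈ 0.2800+0.3920+0.9120+0.1050 ≈ 1.6890 m = S ✓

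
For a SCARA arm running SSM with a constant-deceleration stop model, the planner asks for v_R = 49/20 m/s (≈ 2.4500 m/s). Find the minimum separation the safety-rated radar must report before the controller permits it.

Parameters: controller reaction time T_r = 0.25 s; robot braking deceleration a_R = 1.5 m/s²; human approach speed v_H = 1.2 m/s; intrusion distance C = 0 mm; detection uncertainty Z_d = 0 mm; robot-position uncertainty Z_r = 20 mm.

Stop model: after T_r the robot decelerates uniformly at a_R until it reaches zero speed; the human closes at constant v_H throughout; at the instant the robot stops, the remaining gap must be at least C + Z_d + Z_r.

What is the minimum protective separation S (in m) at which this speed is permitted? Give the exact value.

T_s = v_R/a_R = (49/20)/(3/2) = 1.6333 s
robot covers v_R·T_r = 2.4500·0.2500 = 0.6125 m before braking
braking distance = 2.4500²/(2·1.5000) = 2.0008 m
human over T_r+T_s: 1.2000·(0.2500+1.6333) = 2.2600 m
C+Z_d+Z_r = 0.0000+0.0000+0.0200 = 0.0200 m
S_min ≈ 0.6125+2.0008+2.2600+0.0200  ⇒  S_min = 367/75 m

S_min = 367/75 m = 4.8933 m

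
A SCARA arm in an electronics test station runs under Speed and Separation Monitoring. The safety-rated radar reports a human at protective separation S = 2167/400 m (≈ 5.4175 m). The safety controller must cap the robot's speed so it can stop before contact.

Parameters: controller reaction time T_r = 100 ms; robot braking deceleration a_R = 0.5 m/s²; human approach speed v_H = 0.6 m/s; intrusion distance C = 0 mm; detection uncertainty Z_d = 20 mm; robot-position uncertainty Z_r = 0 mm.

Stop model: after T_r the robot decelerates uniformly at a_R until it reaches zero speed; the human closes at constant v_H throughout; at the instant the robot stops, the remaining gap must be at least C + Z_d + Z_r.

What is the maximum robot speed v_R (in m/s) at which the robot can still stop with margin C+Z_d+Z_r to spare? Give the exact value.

v_R_max = 7/4 m/s = 1.7500 m/s

at the boundary: (1)·v² + (13/10)·v + (-427/80) = 0
  disc = (13/10)² − 4·(1)·(-427/80) = 576/25 ; √disc = 24/5
  v_R = (−(13/10) + 24/5) / (2·(1)) = 7/4 m/s
check:
stop time T_s = (7/4)/(1/2) = 3.5000 s
robot covers v_R·T_r = 1.7500·0.1000 = 0.1750 m before braking
braking distance = 1.7500²/(2·0.5000) = 3.0625 m
human closes 0.6000·3.6000 = 2.1600 m
C+Z_d+Z_r = 0.0000+0.0200+0.0000 = 0.0200 m
sum ≈ 0.1750+3.0625+2.1600+0.0200 ≈ 5.4175 m = S ✓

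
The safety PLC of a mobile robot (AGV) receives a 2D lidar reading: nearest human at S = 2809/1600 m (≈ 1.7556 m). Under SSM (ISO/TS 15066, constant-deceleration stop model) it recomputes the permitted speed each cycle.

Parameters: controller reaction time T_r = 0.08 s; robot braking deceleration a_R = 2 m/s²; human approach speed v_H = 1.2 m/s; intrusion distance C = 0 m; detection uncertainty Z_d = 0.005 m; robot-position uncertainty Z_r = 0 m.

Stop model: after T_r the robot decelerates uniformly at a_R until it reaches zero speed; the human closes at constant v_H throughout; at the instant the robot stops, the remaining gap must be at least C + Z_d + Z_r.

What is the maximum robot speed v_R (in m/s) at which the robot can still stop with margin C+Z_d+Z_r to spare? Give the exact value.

at the boundary: (1/4)·v² + (17/25)·v + (-13237/8000) = 0
  disc = (17/25)² − 4·(1/4)·(-13237/8000) = 84681/40000 ; √disc = 291/200
  v_R = (−(17/25) + 291/200) / (2·(1/4)) = 31/20 m/s
check:
stop time T_s = (31/20)/2 = 0.7750 s
reaction-phase robot travel = 1.5500·0.0800 = 0.1240 m
robot under decel: 1.5500²/(2·2.0000) = 0.6006 m
human closes 1.2000·0.8550 = 1.0260 m
C+Z_d+Z_r = 0.0000+0.0050+0.0000 = 0.0050 m
sum ≈ 0.1240+0.6006+1.0260+0.0050 ≈ 1.7556 m = S ✓

v_R_max = 31/20 m/s = 1.5500 m/s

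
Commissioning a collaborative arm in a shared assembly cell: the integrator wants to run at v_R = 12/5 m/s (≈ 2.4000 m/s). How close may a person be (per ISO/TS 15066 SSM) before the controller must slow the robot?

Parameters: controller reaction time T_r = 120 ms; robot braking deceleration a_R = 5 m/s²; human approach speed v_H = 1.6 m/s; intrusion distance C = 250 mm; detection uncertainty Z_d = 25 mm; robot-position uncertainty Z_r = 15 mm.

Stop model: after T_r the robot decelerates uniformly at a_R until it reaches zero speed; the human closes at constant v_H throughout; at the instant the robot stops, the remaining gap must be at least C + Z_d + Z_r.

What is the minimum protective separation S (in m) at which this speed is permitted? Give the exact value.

braking lasts T_s = (12/5)/5 = 0.4800 s
reaction-phase robot travel = 2.4000·0.1200 = 0.2880 m
robot under decel: 2.4000²/(2·5.0000) = 0.5760 m
human closes 1.6000·0.6000 = 0.9600 m
residual clearance needed = 0.2500+0.0250+0.0150 = 0.2900 m
S_min ≈ 0.2880+0.5760+0.9600+0.2900  ⇒  S_min = 1057/500 m

S_min = 1057/500 m = 2.1140 m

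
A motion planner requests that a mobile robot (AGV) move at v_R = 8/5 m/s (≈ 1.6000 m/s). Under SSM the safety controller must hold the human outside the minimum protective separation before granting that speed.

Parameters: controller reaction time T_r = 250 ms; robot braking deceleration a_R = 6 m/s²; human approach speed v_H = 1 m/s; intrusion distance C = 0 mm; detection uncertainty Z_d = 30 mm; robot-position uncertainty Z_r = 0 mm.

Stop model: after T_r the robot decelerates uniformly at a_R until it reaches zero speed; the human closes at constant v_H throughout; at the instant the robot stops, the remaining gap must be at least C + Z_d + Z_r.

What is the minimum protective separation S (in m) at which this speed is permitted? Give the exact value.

braking lasts T_s = (8/5)/6 = 0.2667 s
reaction-phase robot travel = 1.6000·0.2500 = 0.4000 m
robot covers 1.6000·0.2667 − ½·6.0000·0.2667² = 0.2133 m while stopping
person approaches 1.0000·(0.2500+0.2667) = 0.5167 m
residual clearance needed = 0.0000+0.0300+0.0000 = 0.0300 m
S_min ≈ 0.4000+0.2133+0.5167+0.0300  ⇒  S_min = 29/25 m

S_min = 29/25 m = 1.1600 m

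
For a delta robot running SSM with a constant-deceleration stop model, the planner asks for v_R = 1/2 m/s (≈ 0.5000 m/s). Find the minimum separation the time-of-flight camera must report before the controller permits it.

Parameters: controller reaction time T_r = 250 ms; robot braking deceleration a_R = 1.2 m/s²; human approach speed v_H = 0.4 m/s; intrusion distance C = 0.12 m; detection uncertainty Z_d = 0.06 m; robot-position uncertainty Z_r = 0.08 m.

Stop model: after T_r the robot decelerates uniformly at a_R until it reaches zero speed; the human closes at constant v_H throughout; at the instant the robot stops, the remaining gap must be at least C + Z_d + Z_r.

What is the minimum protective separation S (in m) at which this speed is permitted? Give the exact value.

stop time T_s = (1/2)/(6/5) = 0.4167 s
reaction-phase robot travel = 0.5000·0.2500 = 0.1250 m
robot under decel: 0.5000²/(2·1.2000) = 0.1042 m
person approaches 0.4000·(0.2500+0.4167) = 0.2667 m
margins: 0.1200+0.0600+0.0800 = 0.2600 m
S_min ≈ 0.1250+0.1042+0.2667+0.2600  ⇒  S_min = 907/1200 m

S_min = 907/1200 m = 0.7558 m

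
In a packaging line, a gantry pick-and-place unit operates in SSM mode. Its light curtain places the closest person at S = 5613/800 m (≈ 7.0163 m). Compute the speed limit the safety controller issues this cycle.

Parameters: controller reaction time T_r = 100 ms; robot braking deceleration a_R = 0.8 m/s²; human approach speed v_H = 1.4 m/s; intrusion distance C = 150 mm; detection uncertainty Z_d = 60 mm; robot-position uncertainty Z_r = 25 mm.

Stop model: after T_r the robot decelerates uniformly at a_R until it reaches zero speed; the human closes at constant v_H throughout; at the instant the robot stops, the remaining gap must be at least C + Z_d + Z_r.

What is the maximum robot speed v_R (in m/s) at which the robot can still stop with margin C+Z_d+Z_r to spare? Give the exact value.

v_R_max = 21/10 m/s = 2.1000 m/s

at the boundary: (5/8)·v² + (37/20)·v + (-5313/800) = 0
  disc = (37/20)² − 4·(5/8)·(-5313/800) = 32041/1600 ; √disc = 179/40
  v_R = (−(37/20) + 179/40) / (2·(5/8)) = 21/10 m/s
check:
stop time T_s = (21/10)/(4/5) = 2.6250 s
robot covers v_R·T_r = 2.1000·0.1000 = 0.2100 m before braking
robot under decel: 2.1000²/(2·0.8000) = 2.7563 m
human over T_r+T_s: 1.4000·(0.1000+2.6250) = 3.8150 m
residual clearance needed = 0.1500+0.0600+0.0250 = 0.2350 m
sum ≈ 0.2100+2.7563+3.8150+0.2350 ≈ 7.0163 m = S ✓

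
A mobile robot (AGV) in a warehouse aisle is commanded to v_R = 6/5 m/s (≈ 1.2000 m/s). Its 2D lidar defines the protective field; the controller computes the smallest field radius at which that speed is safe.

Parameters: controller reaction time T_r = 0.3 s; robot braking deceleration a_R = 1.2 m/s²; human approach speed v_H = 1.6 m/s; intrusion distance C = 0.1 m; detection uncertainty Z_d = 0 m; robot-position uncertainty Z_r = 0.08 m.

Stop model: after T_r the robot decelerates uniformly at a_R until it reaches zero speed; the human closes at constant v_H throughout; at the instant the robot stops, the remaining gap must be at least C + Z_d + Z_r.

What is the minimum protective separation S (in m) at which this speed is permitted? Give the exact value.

stop time T_s = (6/5)/(6/5) = 1.0000 s
robot in T_r: 1.2000·0.3000 = 0.3600 m
braking distance = 1.2000²/(2·1.2000) = 0.6000 m
human closes 1.6000·1.3000 = 2.0800 m
C+Z_d+Z_r = 0.1000+0.0000+0.0800 = 0.1800 m
S_min ≈ 0.3600+0.6000+2.0800+0.1800  ⇒  S_min = 161/50 m

S_min = 161/50 m = 3.2200 m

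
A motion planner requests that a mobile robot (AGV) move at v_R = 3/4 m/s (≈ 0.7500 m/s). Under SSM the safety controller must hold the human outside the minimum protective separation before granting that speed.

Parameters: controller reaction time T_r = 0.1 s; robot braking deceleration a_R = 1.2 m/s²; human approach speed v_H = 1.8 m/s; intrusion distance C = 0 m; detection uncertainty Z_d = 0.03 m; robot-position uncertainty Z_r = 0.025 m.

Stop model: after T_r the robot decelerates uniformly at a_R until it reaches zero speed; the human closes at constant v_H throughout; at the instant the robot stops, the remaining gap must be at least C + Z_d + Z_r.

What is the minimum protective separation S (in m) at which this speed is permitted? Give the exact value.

S_min = 2671/1600 m = 1.6694 m

T_s = v_R/a_R = (3/4)/(6/5) = 0.6250 s
robot covers v_R·T_r = 0.7500·0.1000 = 0.0750 m before braking
robot under decel: 0.7500²/(2·1.2000) = 0.2344 m
person approaches 1.8000·(0.1000+0.6250) = 1.3050 m
margins: 0.0000+0.0300+0.0250 = 0.0550 m
S_min ≈ 0.0750+0.2344+1.3050+0.0550  ⇒  S_min = 2671/1600 m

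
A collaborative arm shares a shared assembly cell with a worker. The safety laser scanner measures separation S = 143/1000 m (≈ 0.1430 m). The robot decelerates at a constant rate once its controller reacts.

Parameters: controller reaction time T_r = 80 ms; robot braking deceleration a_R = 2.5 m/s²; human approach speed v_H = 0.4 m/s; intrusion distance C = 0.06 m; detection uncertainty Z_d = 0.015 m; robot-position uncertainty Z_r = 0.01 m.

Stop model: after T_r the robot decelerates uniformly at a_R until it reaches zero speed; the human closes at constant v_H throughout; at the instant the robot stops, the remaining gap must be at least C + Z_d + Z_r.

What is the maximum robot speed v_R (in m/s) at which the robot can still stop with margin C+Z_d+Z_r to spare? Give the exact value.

v_R_max = 1/10 m/s = 0.1000 m/s

at the boundary: (1/5)·v² + (6/25)·v + (-13/500) = 0
  disc = (6/25)² − 4·(1/5)·(-13/500) = 49/625 ; √disc = 7/25
  v_R = (−(6/25) + 7/25) / (2·(1/5)) = 1/10 m/s
check:
T_s = v_R/a_R = (1/10)/(5/2) = 0.0400 s
robot in T_r: 0.1000·0.0800 = 0.0080 m
robot under decel: 0.1000²/(2·2.5000) = 0.0020 m
human closes 0.4000·0.1200 = 0.0480 m
margins: 0.0600+0.0150+0.0100 = 0.0850 m
sum ≈ 0.0080+0.0020+0.0480+0.0850 ≈ 0.1430 m = S ✓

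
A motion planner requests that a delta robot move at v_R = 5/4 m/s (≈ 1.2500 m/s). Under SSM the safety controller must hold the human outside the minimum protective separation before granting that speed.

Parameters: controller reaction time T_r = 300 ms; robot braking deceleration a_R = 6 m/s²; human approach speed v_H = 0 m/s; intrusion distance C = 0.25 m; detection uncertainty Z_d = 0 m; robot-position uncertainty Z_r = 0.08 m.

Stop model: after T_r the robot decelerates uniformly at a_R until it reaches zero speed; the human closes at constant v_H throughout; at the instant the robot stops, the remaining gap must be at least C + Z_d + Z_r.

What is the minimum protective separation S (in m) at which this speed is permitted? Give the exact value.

S_min = 4009/4800 m = 0.8352 m

braking lasts T_s = (5/4)/6 = 0.2083 s
reaction-phase robot travel = 1.2500·0.3000 = 0.3750 m
braking distance = 1.2500²/(2·6.0000) = 0.1302 m
human over T_r+T_s: 0.0000·(0.3000+0.2083) = 0.0000 m
margins: 0.2500+0.0000+0.0800 = 0.3300 m
S_min ≈ 0.3750+0.1302+0.0000+0.3300  ⇒  S_min = 4009/4800 m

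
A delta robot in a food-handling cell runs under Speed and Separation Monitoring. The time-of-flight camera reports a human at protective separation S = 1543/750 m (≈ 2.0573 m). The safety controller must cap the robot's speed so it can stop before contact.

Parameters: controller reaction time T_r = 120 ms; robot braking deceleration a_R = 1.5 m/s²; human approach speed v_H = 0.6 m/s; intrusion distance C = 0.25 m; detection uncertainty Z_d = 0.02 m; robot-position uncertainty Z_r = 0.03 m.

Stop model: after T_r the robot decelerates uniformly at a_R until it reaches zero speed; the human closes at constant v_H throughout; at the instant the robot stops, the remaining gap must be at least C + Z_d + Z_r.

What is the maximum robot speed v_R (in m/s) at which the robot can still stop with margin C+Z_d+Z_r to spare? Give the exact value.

collect terms ⇒ (1/3)·v_R² + (13/25)·v_R + (-632/375) = 0
  disc = (13/25)² − 4·(1/3)·(-632/375) = 14161/5625 ; √disc = 119/75
  v_R = (−(13/25) + 119/75) / (2·(1/3)) = 8/5 m/s
check:
T_s = v_R/a_R = (8/5)/(3/2) = 1.0667 s
reaction-phase robot travel = 1.6000·0.1200 = 0.1920 m
robot under decel: 1.6000²/(2·1.5000) = 0.8533 m
person approaches 0.6000·(0.1200+1.0667) = 0.7120 m
C+Z_d+Z_r = 0.2500+0.0200+0.0300 = 0.3000 m
sum ≈ 0.1920+0.8533+0.7120+0.3000 ≈ 2.0573 m = S ✓

v_R_max = 8/5 m/s = 1.6000 m/s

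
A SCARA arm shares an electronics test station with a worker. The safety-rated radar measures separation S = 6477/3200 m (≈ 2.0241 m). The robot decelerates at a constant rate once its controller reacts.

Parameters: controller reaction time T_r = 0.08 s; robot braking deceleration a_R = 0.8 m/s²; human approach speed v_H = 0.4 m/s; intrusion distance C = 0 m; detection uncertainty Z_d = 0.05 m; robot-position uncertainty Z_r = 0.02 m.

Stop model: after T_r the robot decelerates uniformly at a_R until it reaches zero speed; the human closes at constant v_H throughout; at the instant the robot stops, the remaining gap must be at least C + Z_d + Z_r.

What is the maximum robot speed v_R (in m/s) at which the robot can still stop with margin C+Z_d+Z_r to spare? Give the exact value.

v_R_max = 27/20 m/s = 1.3500 m/s

collect terms ⇒ (5/8)·v_R² + (29/50)·v_R + (-30753/16000) = 0
  disc = (29/50)² − 4·(5/8)·(-30753/16000) = 822649/160000 ; √disc = 907/400
  v_R = (−(29/50) + 907/400) / (2·(5/8)) = 27/20 m/s
check:
T_s = v_R/a_R = (27/20)/(4/5) = 1.6875 s
robot in T_r: 1.3500·0.0800 = 0.1080 m
robot covers 1.3500·1.6875 − ½·0.8000·1.6875² = 1.1391 m while stopping
person approaches 0.4000·(0.0800+1.6875) = 0.7070 m
C+Z_d+Z_r = 0.0000+0.0500+0.0200 = 0.0700 m
sum ≈ 0.1080+1.1391+0.7070+0.0700 ≈ 2.0241 m = S ✓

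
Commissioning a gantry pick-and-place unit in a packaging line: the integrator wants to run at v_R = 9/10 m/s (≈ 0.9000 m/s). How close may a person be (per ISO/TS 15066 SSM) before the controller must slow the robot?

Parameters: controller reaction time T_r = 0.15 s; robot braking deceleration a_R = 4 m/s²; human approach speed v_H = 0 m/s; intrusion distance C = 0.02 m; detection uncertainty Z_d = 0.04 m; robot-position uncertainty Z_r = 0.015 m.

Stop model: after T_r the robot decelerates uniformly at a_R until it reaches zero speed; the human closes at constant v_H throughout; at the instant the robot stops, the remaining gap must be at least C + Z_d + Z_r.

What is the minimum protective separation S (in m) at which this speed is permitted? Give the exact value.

T_s = v_R/a_R = (9/10)/4 = 0.2250 s
robot covers v_R·T_r = 0.9000·0.1500 = 0.1350 m before braking
braking distance = 0.9000²/(2·4.0000) = 0.1013 m
human closes 0.0000·0.3750 = 0.0000 m
margins: 0.0200+0.0400+0.0150 = 0.0750 m
S_min ≈ 0.1350+0.1013+0.0000+0.0750  ⇒  S_min = 249/800 m

S_min = 249/800 m = 0.3113 m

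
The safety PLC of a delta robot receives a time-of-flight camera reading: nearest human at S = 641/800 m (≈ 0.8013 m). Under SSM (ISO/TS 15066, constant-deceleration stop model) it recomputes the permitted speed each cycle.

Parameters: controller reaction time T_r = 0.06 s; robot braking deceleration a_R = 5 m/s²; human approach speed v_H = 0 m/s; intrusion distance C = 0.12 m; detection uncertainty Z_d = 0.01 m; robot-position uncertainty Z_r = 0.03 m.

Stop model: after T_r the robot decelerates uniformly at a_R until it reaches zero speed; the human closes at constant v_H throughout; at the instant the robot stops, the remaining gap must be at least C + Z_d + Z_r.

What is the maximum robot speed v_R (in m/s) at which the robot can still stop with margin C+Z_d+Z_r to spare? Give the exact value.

at the boundary: (1/10)·v² + (3/50)·v + (-513/800) = 0
  disc = (3/50)² − 4·(1/10)·(-513/800) = 2601/10000 ; √disc = 51/100
  v_R = (−(3/50) + 51/100) / (2·(1/10)) = 9/4 m/s
check:
T_s = v_R/a_R = (9/4)/5 = 0.4500 s
robot covers v_R·T_r = 2.2500·0.0600 = 0.1350 m before braking
braking distance = 2.2500²/(2·5.0000) = 0.5062 m
human over T_r+T_s: 0.0000·(0.0600+0.4500) = 0.0000 m
residual clearance needed = 0.1200+0.0100+0.0300 = 0.1600 m
sum ≈ 0.1350+0.5062+0.0000+0.1600 ≈ 0.8013 m = S ✓

v_R_max = 9/4 m/s = 2.2500 m/s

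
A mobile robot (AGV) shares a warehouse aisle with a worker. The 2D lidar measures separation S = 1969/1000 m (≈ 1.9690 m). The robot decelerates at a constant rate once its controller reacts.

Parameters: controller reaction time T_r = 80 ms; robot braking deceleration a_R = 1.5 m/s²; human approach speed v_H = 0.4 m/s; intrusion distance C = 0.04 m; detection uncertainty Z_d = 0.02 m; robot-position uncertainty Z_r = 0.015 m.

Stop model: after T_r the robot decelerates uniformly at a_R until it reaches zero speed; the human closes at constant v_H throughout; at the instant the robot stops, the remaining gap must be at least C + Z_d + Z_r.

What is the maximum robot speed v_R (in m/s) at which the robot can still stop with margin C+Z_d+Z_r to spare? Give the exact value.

v_R_max = 19/10 m/s = 1.9000 m/s

collect terms ⇒ (1/3)·v_R² + (26/75)·v_R + (-931/500) = 0
  disc = (26/75)² − 4·(1/3)·(-931/500) = 14641/5625 ; √disc = 121/75
  v_R = (−(26/75) + 121/75) / (2·(1/3)) = 19/10 m/s
check:
T_s = v_R/a_R = (19/10)/(3/2) = 1.2667 s
robot covers v_R·T_r = 1.9000·0.0800 = 0.1520 m before braking
braking distance = 1.9000²/(2·1.5000) = 1.2033 m
human over T_r+T_s: 0.4000·(0.0800+1.2667) = 0.5387 m
margins: 0.0400+0.0200+0.0150 = 0.0750 m
sum ≈ 0.1520+1.2033+0.5387+0.0750 ≈ 1.9690 m = S ✓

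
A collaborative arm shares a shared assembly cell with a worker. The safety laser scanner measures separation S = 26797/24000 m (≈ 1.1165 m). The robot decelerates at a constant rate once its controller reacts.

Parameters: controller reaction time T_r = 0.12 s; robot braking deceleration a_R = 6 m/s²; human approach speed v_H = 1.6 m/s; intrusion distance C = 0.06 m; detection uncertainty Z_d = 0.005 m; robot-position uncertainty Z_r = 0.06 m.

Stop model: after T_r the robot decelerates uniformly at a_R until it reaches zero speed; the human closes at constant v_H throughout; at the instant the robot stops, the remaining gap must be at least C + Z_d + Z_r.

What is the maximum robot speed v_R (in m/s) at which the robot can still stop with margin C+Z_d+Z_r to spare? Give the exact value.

at the boundary: (1/12)·v² + (29/75)·v + (-19189/24000) = 0
  disc = (29/75)² − 4·(1/12)·(-19189/24000) = 16641/40000 ; √disc = 129/200
  v_R = (−(29/75) + 129/200) / (2·(1/12)) = 31/20 m/s
check:
T_s = v_R/a_R = (31/20)/6 = 0.2583 s
robot covers v_R·T_r = 1.5500·0.1200 = 0.1860 m before braking
robot under decel: 1.5500²/(2·6.0000) = 0.2002 m
human closes 1.6000·0.3783 = 0.6053 m
C+Z_d+Z_r = 0.0600+0.0050+0.0600 = 0.1250 m
sum ≈ 0.1860+0.2002+0.6053+0.1250 ≈ 1.1165 m = S ✓

v_R_max = 31/20 m/s = 1.5500 m/s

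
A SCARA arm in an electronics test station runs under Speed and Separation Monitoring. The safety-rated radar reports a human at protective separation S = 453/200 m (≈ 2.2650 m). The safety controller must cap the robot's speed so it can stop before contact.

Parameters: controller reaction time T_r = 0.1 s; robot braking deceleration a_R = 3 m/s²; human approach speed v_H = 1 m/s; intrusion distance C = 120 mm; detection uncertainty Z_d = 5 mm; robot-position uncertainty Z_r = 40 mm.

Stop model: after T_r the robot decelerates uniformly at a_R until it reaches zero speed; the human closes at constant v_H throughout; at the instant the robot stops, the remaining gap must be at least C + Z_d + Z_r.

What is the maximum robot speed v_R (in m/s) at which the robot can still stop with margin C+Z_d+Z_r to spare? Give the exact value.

v_R_max = 12/5 m/s = 2.4000 m/s

at the boundary: (1/6)·v² + (13/30)·v + (-2) = 0
  disc = (13/30)² − 4·(1/6)·(-2) = 1369/900 ; √disc = 37/30
  v_R = (−(13/30) + 37/30) / (2·(1/6)) = 12/5 m/s
check:
stop time T_s = (12/5)/3 = 0.8000 s
robot in T_r: 2.4000·0.1000 = 0.2400 m
robot under decel: 2.4000²/(2·3.0000) = 0.9600 m
human closes 1.0000·0.9000 = 0.9000 m
C+Z_d+Z_r = 0.1200+0.0050+0.0400 = 0.1650 m
sum ≈ 0.2400+0.9600+0.9000+0.1650 ≈ 2.2650 m = S ✓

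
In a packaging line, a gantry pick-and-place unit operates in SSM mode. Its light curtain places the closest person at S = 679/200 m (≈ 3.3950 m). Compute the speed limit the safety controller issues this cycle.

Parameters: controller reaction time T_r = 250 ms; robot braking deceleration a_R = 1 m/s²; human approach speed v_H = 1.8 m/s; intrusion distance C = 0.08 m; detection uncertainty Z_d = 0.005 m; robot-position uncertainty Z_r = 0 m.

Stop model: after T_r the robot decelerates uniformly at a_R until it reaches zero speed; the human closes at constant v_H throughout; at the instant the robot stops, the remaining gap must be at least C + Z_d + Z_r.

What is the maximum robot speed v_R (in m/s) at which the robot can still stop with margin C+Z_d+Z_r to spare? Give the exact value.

at the boundary: (1/2)·v² + (41/20)·v + (-143/50) = 0
  disc = (41/20)² − 4·(1/2)·(-143/50) = 3969/400 ; √disc = 63/20
  v_R = (−(41/20) + 63/20) / (2·(1/2)) = 11/10 m/s
check:
braking lasts T_s = (11/10)/1 = 1.1000 s
reaction-phase robot travel = 1.1000·0.2500 = 0.2750 m
robot under decel: 1.1000²/(2·1.0000) = 0.6050 m
human over T_r+T_s: 1.8000·(0.2500+1.1000) = 2.4300 m
residual clearance needed = 0.0800+0.0050+0.0000 = 0.0850 m
sum ≈ 0.2750+0.6050+2.4300+0.0850 ≈ 3.3950 m = S ✓

v_R_max = 11/10 m/s = 1.1000 m/s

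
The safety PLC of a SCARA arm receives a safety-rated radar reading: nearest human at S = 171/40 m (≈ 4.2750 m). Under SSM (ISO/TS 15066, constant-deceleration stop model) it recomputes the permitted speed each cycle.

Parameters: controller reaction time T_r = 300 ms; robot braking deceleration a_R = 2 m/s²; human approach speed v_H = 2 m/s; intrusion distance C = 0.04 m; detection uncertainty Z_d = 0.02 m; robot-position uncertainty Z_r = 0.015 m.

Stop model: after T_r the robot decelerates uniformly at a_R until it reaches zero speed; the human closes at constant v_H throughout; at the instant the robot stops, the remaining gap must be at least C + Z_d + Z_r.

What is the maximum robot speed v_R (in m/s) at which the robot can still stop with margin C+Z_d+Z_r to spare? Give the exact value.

v_R_max = 2 m/s = 2.0000 m/s

at the boundary: (1/4)·v² + (13/10)·v + (-18/5) = 0
  disc = (13/10)² − 4·(1/4)·(-18/5) = 529/100 ; √disc = 23/10
  v_R = (−(13/10) + 23/10) / (2·(1/4)) = 2 m/s
check:
braking lasts T_s = 2/2 = 1.0000 s
robot in T_r: 2.0000·0.3000 = 0.6000 m
robot covers 2.0000·1.0000 − ½·2.0000·1.0000² = 1.0000 m while stopping
human closes 2.0000·1.3000 = 2.6000 m
margins: 0.0400+0.0200+0.0150 = 0.0750 m
sum ≈ 0.6000+1.0000+2.6000+0.0750 ≈ 4.2750 m = S ✓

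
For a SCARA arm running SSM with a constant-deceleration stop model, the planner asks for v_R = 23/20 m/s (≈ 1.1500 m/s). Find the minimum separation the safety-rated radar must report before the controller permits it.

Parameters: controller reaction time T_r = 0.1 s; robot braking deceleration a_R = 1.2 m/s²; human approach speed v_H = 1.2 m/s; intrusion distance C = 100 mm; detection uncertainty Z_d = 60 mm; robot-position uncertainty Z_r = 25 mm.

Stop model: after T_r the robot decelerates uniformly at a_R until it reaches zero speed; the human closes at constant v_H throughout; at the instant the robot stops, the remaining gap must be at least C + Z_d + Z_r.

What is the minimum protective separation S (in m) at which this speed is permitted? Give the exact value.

stop time T_s = (23/20)/(6/5) = 0.9583 s
robot in T_r: 1.1500·0.1000 = 0.1150 m
robot covers 1.1500·0.9583 − ½·1.2000·0.9583² = 0.5510 m while stopping
person approaches 1.2000·(0.1000+0.9583) = 1.2700 m
residual clearance needed = 0.1000+0.0600+0.0250 = 0.1850 m
S_min ≈ 0.1150+0.5510+1.2700+0.1850  ⇒  S_min = 10181/4800 m

S_min = 10181/4800 m = 2.1210 m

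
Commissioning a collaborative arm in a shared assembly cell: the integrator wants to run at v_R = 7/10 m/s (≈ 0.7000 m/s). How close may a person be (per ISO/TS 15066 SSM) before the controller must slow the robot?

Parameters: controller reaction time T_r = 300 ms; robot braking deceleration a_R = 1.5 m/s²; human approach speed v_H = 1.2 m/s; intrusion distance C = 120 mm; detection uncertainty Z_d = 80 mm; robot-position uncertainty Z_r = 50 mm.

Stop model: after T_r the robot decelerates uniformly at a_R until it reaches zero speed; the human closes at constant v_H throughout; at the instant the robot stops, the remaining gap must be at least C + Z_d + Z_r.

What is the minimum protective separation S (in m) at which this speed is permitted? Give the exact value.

stop time T_s = (7/10)/(3/2) = 0.4667 s
robot covers v_R·T_r = 0.7000·0.3000 = 0.2100 m before braking
braking distance = 0.7000²/(2·1.5000) = 0.1633 m
person approaches 1.2000·(0.3000+0.4667) = 0.9200 m
margins: 0.1200+0.0800+0.0500 = 0.2500 m
S_min ≈ 0.2100+0.1633+0.9200+0.2500  ⇒  S_min = 463/300 m

S_min = 463/300 m = 1.5433 m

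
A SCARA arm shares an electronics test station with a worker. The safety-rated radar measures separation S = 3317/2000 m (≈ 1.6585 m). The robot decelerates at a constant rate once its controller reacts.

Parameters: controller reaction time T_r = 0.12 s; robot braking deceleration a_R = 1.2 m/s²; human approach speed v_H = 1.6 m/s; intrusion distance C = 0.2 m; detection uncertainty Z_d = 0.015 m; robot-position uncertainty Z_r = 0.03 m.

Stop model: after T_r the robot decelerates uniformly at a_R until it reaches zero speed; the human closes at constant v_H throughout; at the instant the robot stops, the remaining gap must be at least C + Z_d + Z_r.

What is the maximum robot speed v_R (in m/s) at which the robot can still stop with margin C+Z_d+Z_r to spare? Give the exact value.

collect terms ⇒ (5/12)·v_R² + (109/75)·v_R + (-2443/2000) = 0
  disc = (109/75)² − 4·(5/12)·(-2443/2000) = 373321/90000 ; √disc = 611/300
  v_R = (−(109/75) + 611/300) / (2·(5/12)) = 7/10 m/s
check:
braking lasts T_s = (7/10)/(6/5) = 0.5833 s
robot covers v_R·T_r = 0.7000·0.1200 = 0.0840 m before braking
robot under decel: 0.7000²/(2·1.2000) = 0.2042 m
person approaches 1.6000·(0.1200+0.5833) = 1.1253 m
margins: 0.2000+0.0150+0.0300 = 0.2450 m
sum ≈ 0.0840+0.2042+1.1253+0.2450 ≈ 1.6585 m = S ✓

v_R_max = 7/10 m/s = 0.7000 m/s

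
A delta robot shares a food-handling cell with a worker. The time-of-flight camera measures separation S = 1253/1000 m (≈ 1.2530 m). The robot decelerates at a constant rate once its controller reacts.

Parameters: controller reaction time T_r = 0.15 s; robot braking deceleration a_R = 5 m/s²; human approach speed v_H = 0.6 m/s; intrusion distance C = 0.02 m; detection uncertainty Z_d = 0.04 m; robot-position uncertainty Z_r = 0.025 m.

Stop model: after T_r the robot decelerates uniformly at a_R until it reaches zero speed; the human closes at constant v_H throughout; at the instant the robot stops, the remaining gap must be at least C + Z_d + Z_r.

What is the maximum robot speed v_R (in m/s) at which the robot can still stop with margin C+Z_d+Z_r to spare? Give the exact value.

v_R_max = 11/5 m/s = 2.2000 m/s

collect terms ⇒ (1/10)·v_R² + (27/100)·v_R + (-539/500) = 0
  disc = (27/100)² − 4·(1/10)·(-539/500) = 5041/10000 ; √disc = 71/100
  v_R = (−(27/100) + 71/100) / (2·(1/10)) = 11/5 m/s
check:
stop time T_s = (11/5)/5 = 0.4400 s
robot in T_r: 2.2000·0.1500 = 0.3300 m
robot under decel: 2.2000²/(2·5.0000) = 0.4840 m
human closes 0.6000·0.5900 = 0.3540 m
residual clearance needed = 0.0200+0.0400+0.0250 = 0.0850 m
sum ≈ 0.3300+0.4840+0.3540+0.0850 ≈ 1.2530 m = S ✓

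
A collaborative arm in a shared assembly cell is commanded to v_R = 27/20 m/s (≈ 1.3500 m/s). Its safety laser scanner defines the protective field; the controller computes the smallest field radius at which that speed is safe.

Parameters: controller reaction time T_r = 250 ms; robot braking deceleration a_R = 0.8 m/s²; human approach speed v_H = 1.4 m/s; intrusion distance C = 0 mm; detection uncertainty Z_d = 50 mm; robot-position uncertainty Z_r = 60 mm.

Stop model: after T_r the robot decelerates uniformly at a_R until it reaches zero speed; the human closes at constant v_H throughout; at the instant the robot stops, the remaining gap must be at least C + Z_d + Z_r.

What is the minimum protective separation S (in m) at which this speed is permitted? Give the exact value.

T_s = v_R/a_R = (27/20)/(4/5) = 1.6875 s
robot in T_r: 1.3500·0.2500 = 0.3375 m
robot under decel: 1.3500²/(2·0.8000) = 1.1391 m
person approaches 1.4000·(0.2500+1.6875) = 2.7125 m
residual clearance needed = 0.0000+0.0500+0.0600 = 0.1100 m
S_min ≈ 0.3375+1.1391+2.7125+0.1100  ⇒  S_min = 13757/3200 m

S_min = 13757/3200 m = 4.2991 m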